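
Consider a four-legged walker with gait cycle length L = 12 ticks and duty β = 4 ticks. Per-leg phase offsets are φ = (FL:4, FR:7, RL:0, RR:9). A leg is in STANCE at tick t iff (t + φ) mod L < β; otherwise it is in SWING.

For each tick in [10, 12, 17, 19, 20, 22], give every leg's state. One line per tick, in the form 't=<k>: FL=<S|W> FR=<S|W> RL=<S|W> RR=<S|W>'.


t=10: FL=S FR=W RL=W RR=W
t=12: FL=W FR=W RL=S RR=W
t=17: FL=W FR=S RL=W RR=S
t=19: FL=W FR=S RL=W RR=W
t=20: FL=S FR=S RL=W RR=W
t=22: FL=S FR=W RL=W RR=W

t=10: phase=(2,5,10,7) vs β=4 → FL=S FR=W RL=W RR=W
t=12: phase=(4,7,0,9) vs β=4 → FL=W FR=W RL=S RR=W
t=17: phase=(9,0,5,2) vs β=4 → FL=W FR=S RL=W RR=S
t=19: phase=(11,2,7,4) vs β=4 → FL=W FR=S RL=W RR=W
t=20: phase=(0,3,8,5) vs β=4 → FL=S FR=S RL=W RR=W
t=22: phase=(2,5,10,7) vs β=4 → FL=S FR=W RL=W RR=W


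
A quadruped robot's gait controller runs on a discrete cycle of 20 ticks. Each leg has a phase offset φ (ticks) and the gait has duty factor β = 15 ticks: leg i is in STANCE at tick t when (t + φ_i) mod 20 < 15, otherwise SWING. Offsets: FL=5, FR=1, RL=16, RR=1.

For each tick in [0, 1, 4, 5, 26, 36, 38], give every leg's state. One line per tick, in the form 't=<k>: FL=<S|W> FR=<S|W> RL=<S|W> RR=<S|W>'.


t=0: phase=(5,1,16,1) vs β=15 → FL=S FR=S RL=W RR=S
t=1: phase=(6,2,17,2) vs β=15 → FL=S FR=S RL=W RR=S
t=4: phase=(9,5,0,5) vs β=15 → FL=S FR=S RL=S RR=S
t=5: phase=(10,6,1,6) vs β=15 → FL=S FR=S RL=S RR=S
t=26: phase=(11,7,2,7) vs β=15 → FL=S FR=S RL=S RR=S
t=36: phase=(1,17,12,17) vs β=15 → FL=S FR=W RL=S RR=W
t=38: phase=(3,19,14,19) vs β=15 → FL=S FR=W RL=S RR=W

t=0: FL=S FR=S RL=W RR=S
t=1: FL=S FR=S RL=W RR=S
t=4: FL=S FR=S RL=S RR=S
t=5: FL=S FR=S RL=S RR=S
t=26: FL=S FR=S RL=S RR=S
t=36: FL=S FR=W RL=S RR=W
t=38: FL=S FR=W RL=S RR=W


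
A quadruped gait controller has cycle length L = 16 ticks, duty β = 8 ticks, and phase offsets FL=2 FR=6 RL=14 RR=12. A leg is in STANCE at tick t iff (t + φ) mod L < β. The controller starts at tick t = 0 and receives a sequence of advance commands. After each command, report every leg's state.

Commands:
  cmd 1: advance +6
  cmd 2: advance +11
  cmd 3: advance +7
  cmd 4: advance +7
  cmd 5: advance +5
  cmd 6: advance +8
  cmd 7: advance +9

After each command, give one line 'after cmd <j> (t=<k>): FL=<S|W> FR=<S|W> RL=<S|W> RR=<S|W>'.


start t=0: FL=S FR=S RL=W RR=W
cmd 1: advance +6 → t=6, phase=(8,12,4,2) → FL=W FR=W RL=S RR=S
cmd 2: advance +11 → t=17, phase=(3,7,15,13) → FL=S FR=S RL=W RR=W
cmd 3: advance +7 → t=24, phase=(10,14,6,4) → FL=W FR=W RL=S RR=S
cmd 4: advance +7 → t=31, phase=(1,5,13,11) → FL=S FR=S RL=W RR=W
cmd 5: advance +5 → t=36, phase=(6,10,2,0) → FL=S FR=W RL=S RR=S
cmd 6: advance +8 → t=44, phase=(14,2,10,8) → FL=W FR=S RL=W RR=W
cmd 7: advance +9 → t=53, phase=(7,11,3,1) → FL=S FR=W RL=S RR=S

after cmd 1 (t=6): FL=W FR=W RL=S RR=S
after cmd 2 (t=17): FL=S FR=S RL=W RR=W
after cmd 3 (t=24): FL=W FR=W RL=S RR=S
after cmd 4 (t=31): FL=S FR=S RL=W RR=W
after cmd 5 (t=36): FL=S FR=W RL=S RR=S
after cmd 6 (t=44): FL=W FR=S RL=W RR=W
after cmd 7 (t=53): FL=S FR=W RL=S RR=S


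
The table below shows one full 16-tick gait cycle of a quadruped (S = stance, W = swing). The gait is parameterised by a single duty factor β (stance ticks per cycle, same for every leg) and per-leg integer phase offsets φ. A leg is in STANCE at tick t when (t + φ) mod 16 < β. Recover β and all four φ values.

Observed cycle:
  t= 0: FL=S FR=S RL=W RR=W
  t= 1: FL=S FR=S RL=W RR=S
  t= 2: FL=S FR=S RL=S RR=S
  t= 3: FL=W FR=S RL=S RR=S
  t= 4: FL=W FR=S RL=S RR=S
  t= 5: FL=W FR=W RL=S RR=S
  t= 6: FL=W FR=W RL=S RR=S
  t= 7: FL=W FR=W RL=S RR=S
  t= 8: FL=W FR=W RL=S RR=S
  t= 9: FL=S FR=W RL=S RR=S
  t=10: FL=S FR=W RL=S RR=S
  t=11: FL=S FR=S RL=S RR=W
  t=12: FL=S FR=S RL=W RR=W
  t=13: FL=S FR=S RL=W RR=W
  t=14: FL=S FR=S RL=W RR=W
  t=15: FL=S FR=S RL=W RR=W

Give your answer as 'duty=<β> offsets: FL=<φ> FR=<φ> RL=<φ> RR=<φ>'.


duty=10 offsets: FL=7 FR=5 RL=14 RR=15

duty β = stance ticks per leg = 10
FL: stance ticks = 10; W→S at t=9 → φ=7
FR: stance ticks = 10; W→S at t=11 → φ=5
RL: stance ticks = 10; W→S at t=2 → φ=14
RR: stance ticks = 10; W→S at t=1 → φ=15


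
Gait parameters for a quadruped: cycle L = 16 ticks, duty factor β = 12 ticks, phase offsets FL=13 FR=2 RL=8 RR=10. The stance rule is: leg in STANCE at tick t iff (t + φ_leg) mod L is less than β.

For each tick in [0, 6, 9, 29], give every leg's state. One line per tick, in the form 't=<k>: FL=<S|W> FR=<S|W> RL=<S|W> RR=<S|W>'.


t=0: phase=(13,2,8,10) vs β=12 → FL=W FR=S RL=S RR=S
t=6: phase=(3,8,14,0) vs β=12 → FL=S FR=S RL=W RR=S
t=9: phase=(6,11,1,3) vs β=12 → FL=S FR=S RL=S RR=S
t=29: phase=(10,15,5,7) vs β=12 → FL=S FR=W RL=S RR=S

t=0: FL=W FR=S RL=S RR=S
t=6: FL=S FR=S RL=W RR=S
t=9: FL=S FR=S RL=S RR=S
t=29: FL=S FR=W RL=S RR=S


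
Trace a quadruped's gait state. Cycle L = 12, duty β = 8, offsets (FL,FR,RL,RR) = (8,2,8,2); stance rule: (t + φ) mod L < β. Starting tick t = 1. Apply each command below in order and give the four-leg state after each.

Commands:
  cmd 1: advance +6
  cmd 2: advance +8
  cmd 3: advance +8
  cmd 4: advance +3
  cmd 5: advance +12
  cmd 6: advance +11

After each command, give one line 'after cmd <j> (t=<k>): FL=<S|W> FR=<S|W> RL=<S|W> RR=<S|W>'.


start t=1: FL=W FR=S RL=W RR=S
cmd 1: advance +6 → t=7, phase=(3,9,3,9) → FL=S FR=W RL=S RR=W
cmd 2: advance +8 → t=15, phase=(11,5,11,5) → FL=W FR=S RL=W RR=S
cmd 3: advance +8 → t=23, phase=(7,1,7,1) → FL=S FR=S RL=S RR=S
cmd 4: advance +3 → t=26, phase=(10,4,10,4) → FL=W FR=S RL=W RR=S
cmd 5: advance +12 → t=38, phase=(10,4,10,4) → FL=W FR=S RL=W RR=S
cmd 6: advance +11 → t=49, phase=(9,3,9,3) → FL=W FR=S RL=W RR=S

after cmd 1 (t=7): FL=S FR=W RL=S RR=W
after cmd 2 (t=15): FL=W FR=S RL=W RR=S
after cmd 3 (t=23): FL=S FR=S RL=S RR=S
after cmd 4 (t=26): FL=W FR=S RL=W RR=S
after cmd 5 (t=38): FL=W FR=S RL=W RR=S
after cmd 6 (t=49): FL=W FR=S RL=W RR=S


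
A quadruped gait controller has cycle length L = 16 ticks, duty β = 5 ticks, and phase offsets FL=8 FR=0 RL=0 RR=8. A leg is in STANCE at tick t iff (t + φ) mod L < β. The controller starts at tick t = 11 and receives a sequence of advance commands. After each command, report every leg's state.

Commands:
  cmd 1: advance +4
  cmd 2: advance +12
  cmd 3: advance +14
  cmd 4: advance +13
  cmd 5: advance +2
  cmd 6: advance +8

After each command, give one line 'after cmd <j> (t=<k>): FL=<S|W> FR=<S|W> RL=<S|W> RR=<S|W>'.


after cmd 1 (t=15): FL=W FR=W RL=W RR=W
after cmd 2 (t=27): FL=S FR=W RL=W RR=S
after cmd 3 (t=41): FL=S FR=W RL=W RR=S
after cmd 4 (t=54): FL=W FR=W RL=W RR=W
after cmd 5 (t=56): FL=S FR=W RL=W RR=S
after cmd 6 (t=64): FL=W FR=S RL=S RR=W

start t=11: FL=S FR=W RL=W RR=S
cmd 1: advance +4 → t=15, phase=(7,15,15,7) → FL=W FR=W RL=W RR=W
cmd 2: advance +12 → t=27, phase=(3,11,11,3) → FL=S FR=W RL=W RR=S
cmd 3: advance +14 → t=41, phase=(1,9,9,1) → FL=S FR=W RL=W RR=S
cmd 4: advance +13 → t=54, phase=(14,6,6,14) → FL=W FR=W RL=W RR=W
cmd 5: advance +2 → t=56, phase=(0,8,8,0) → FL=S FR=W RL=W RR=S
cmd 6: advance +8 → t=64, phase=(8,0,0,8) → FL=W FR=S RL=S RR=W


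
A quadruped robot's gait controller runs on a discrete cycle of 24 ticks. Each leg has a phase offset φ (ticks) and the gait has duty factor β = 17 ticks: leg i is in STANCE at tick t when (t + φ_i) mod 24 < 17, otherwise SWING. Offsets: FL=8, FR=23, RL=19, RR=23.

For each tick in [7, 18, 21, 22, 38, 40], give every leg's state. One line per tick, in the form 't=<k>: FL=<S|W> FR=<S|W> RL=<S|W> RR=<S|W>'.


t=7: FL=S FR=S RL=S RR=S
t=18: FL=S FR=W RL=S RR=W
t=21: FL=S FR=W RL=S RR=W
t=22: FL=S FR=W RL=W RR=W
t=38: FL=W FR=S RL=S RR=S
t=40: FL=S FR=S RL=S RR=S

t=7: phase=(15,6,2,6) vs β=17 → FL=S FR=S RL=S RR=S
t=18: phase=(2,17,13,17) vs β=17 → FL=S FR=W RL=S RR=W
t=21: phase=(5,20,16,20) vs β=17 → FL=S FR=W RL=S RR=W
t=22: phase=(6,21,17,21) vs β=17 → FL=S FR=W RL=W RR=W
t=38: phase=(22,13,9,13) vs β=17 → FL=W FR=S RL=S RR=S
t=40: phase=(0,15,11,15) vs β=17 → FL=S FR=S RL=S RR=S


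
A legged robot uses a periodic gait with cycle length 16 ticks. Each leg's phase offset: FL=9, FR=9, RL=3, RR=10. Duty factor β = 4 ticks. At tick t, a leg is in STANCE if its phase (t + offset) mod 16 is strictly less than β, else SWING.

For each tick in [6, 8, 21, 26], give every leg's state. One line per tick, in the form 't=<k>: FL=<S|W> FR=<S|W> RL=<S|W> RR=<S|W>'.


t=6: FL=W FR=W RL=W RR=S
t=8: FL=S FR=S RL=W RR=S
t=21: FL=W FR=W RL=W RR=W
t=26: FL=S FR=S RL=W RR=W

t=6: phase=(15,15,9,0) vs β=4 → FL=W FR=W RL=W RR=S
t=8: phase=(1,1,11,2) vs β=4 → FL=S FR=S RL=W RR=S
t=21: phase=(14,14,8,15) vs β=4 → FL=W FR=W RL=W RR=W
t=26: phase=(3,3,13,4) vs β=4 → FL=S FR=S RL=W RR=W


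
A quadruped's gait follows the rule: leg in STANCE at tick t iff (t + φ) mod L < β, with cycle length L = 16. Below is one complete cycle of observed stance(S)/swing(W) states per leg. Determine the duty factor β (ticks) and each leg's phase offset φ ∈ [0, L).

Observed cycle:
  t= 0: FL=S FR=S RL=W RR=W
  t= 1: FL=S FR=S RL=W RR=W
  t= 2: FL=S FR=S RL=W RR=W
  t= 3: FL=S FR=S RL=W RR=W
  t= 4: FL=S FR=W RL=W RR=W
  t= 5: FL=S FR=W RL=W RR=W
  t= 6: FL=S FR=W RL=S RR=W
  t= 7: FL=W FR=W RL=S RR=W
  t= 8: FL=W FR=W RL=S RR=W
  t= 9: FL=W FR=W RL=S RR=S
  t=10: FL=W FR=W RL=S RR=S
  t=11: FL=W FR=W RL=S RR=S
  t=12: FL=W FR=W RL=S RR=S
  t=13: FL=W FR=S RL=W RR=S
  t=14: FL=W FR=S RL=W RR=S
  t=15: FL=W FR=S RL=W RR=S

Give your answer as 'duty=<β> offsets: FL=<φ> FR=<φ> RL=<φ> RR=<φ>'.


duty=7 offsets: FL=0 FR=3 RL=10 RR=7

duty β = stance ticks per leg = 7
FL: stance ticks = 7; W→S at t=0 → φ=0
FR: stance ticks = 7; W→S at t=13 → φ=3
RL: stance ticks = 7; W→S at t=6 → φ=10
RR: stance ticks = 7; W→S at t=9 → φ=7


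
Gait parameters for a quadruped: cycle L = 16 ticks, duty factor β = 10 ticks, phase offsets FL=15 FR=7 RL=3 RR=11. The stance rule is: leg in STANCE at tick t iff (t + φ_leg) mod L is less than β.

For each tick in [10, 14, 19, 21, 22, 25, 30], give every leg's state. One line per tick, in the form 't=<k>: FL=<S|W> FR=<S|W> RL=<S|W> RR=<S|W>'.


t=10: phase=(9,1,13,5) vs β=10 → FL=S FR=S RL=W RR=S
t=14: phase=(13,5,1,9) vs β=10 → FL=W FR=S RL=S RR=S
t=19: phase=(2,10,6,14) vs β=10 → FL=S FR=W RL=S RR=W
t=21: phase=(4,12,8,0) vs β=10 → FL=S FR=W RL=S RR=S
t=22: phase=(5,13,9,1) vs β=10 → FL=S FR=W RL=S RR=S
t=25: phase=(8,0,12,4) vs β=10 → FL=S FR=S RL=W RR=S
t=30: phase=(13,5,1,9) vs β=10 → FL=W FR=S RL=S RR=S

t=10: FL=S FR=S RL=W RR=S
t=14: FL=W FR=S RL=S RR=S
t=19: FL=S FR=W RL=S RR=W
t=21: FL=S FR=W RL=S RR=S
t=22: FL=S FR=W RL=S RR=S
t=25: FL=S FR=S RL=W RR=S
t=30: FL=W FR=S RL=S RR=S


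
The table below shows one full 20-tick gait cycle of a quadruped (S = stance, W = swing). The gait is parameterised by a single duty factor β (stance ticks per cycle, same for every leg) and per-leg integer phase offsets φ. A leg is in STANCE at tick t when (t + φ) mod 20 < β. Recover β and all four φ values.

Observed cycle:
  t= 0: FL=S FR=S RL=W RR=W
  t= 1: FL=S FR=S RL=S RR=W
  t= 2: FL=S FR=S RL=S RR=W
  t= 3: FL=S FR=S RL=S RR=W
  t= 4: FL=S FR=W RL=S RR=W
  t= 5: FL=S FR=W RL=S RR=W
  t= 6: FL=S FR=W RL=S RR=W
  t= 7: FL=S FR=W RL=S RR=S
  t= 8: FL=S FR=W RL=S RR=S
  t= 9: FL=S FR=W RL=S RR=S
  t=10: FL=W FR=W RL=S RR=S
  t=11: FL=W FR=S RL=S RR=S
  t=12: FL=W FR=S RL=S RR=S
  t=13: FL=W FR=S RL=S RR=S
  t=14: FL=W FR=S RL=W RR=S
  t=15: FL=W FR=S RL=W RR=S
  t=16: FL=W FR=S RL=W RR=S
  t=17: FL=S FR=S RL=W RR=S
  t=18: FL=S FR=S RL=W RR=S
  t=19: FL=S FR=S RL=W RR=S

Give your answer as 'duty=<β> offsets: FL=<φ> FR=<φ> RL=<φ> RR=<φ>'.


duty β = stance ticks per leg = 13
FL: stance ticks = 13; W→S at t=17 → φ=3
FR: stance ticks = 13; W→S at t=11 → φ=9
RL: stance ticks = 13; W→S at t=1 → φ=19
RR: stance ticks = 13; W→S at t=7 → φ=13

duty=13 offsets: FL=3 FR=9 RL=19 RR=13


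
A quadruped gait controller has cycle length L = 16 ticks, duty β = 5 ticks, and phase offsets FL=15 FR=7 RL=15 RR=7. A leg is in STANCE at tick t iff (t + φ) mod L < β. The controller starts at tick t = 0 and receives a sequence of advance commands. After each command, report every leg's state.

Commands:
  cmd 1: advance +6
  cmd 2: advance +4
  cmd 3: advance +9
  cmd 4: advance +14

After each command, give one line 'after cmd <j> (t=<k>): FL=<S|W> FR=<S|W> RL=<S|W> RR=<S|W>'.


start t=0: FL=W FR=W RL=W RR=W
cmd 1: advance +6 → t=6, phase=(5,13,5,13) → FL=W FR=W RL=W RR=W
cmd 2: advance +4 → t=10, phase=(9,1,9,1) → FL=W FR=S RL=W RR=S
cmd 3: advance +9 → t=19, phase=(2,10,2,10) → FL=S FR=W RL=S RR=W
cmd 4: advance +14 → t=33, phase=(0,8,0,8) → FL=S FR=W RL=S RR=W

after cmd 1 (t=6): FL=W FR=W RL=W RR=W
after cmd 2 (t=10): FL=W FR=S RL=W RR=S
after cmd 3 (t=19): FL=S FR=W RL=S RR=W
after cmd 4 (t=33): FL=S FR=W RL=S RR=W


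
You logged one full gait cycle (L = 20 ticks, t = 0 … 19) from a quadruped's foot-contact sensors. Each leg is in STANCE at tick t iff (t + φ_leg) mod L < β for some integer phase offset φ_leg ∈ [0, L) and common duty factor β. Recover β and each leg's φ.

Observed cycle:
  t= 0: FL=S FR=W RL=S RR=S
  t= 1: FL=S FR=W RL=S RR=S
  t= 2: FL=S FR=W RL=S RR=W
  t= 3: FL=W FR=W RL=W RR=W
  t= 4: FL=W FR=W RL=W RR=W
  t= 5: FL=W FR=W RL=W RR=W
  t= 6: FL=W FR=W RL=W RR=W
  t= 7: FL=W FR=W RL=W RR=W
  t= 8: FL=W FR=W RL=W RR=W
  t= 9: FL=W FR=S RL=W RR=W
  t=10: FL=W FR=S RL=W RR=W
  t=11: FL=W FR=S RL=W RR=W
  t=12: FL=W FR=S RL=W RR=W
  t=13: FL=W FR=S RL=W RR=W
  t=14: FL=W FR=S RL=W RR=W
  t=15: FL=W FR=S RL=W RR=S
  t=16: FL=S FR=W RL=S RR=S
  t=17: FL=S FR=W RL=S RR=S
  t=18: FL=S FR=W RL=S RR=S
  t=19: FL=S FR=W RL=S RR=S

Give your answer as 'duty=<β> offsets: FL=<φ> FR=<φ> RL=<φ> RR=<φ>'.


duty=7 offsets: FL=4 FR=11 RL=4 RR=5

duty β = stance ticks per leg = 7
FL: stance ticks = 7; W→S at t=16 → φ=4
FR: stance ticks = 7; W→S at t=9 → φ=11
RL: stance ticks = 7; W→S at t=16 → φ=4
RR: stance ticks = 7; W→S at t=15 → φ=5


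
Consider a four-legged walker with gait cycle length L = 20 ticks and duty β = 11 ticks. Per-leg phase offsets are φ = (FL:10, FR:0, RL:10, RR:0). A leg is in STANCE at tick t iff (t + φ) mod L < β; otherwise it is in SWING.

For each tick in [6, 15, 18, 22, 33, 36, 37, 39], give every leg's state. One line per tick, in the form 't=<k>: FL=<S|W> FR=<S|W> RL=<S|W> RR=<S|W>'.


t=6: phase=(16,6,16,6) vs β=11 → FL=W FR=S RL=W RR=S
t=15: phase=(5,15,5,15) vs β=11 → FL=S FR=W RL=S RR=W
t=18: phase=(8,18,8,18) vs β=11 → FL=S FR=W RL=S RR=W
t=22: phase=(12,2,12,2) vs β=11 → FL=W FR=S RL=W RR=S
t=33: phase=(3,13,3,13) vs β=11 → FL=S FR=W RL=S RR=W
t=36: phase=(6,16,6,16) vs β=11 → FL=S FR=W RL=S RR=W
t=37: phase=(7,17,7,17) vs β=11 → FL=S FR=W RL=S RR=W
t=39: phase=(9,19,9,19) vs β=11 → FL=S FR=W RL=S RR=W

t=6: FL=W FR=S RL=W RR=S
t=15: FL=S FR=W RL=S RR=W
t=18: FL=S FR=W RL=S RR=W
t=22: FL=W FR=S RL=W RR=S
t=33: FL=S FR=W RL=S RR=W
t=36: FL=S FR=W RL=S RR=W
t=37: FL=S FR=W RL=S RR=W
t=39: FL=S FR=W RL=S RR=W


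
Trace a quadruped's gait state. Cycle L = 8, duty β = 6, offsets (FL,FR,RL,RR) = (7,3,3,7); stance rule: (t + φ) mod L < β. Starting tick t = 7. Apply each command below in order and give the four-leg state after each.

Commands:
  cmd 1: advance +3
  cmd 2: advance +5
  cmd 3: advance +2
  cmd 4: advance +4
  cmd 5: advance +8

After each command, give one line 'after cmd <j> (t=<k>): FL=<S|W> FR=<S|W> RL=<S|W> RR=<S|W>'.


after cmd 1 (t=10): FL=S FR=S RL=S RR=S
after cmd 2 (t=15): FL=W FR=S RL=S RR=W
after cmd 3 (t=17): FL=S FR=S RL=S RR=S
after cmd 4 (t=21): FL=S FR=S RL=S RR=S
after cmd 5 (t=29): FL=S FR=S RL=S RR=S

start t=7: FL=W FR=S RL=S RR=W
cmd 1: advance +3 → t=10, phase=(1,5,5,1) → FL=S FR=S RL=S RR=S
cmd 2: advance +5 → t=15, phase=(6,2,2,6) → FL=W FR=S RL=S RR=W
cmd 3: advance +2 → t=17, phase=(0,4,4,0) → FL=S FR=S RL=S RR=S
cmd 4: advance +4 → t=21, phase=(4,0,0,4) → FL=S FR=S RL=S RR=S
cmd 5: advance +8 → t=29, phase=(4,0,0,4) → FL=S FR=S RL=S RR=S


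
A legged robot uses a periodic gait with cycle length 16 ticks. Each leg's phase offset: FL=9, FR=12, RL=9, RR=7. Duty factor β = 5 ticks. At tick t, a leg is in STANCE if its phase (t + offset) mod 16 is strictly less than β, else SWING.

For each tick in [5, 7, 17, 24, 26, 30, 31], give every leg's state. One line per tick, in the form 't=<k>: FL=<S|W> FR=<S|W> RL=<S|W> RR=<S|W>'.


t=5: phase=(14,1,14,12) vs β=5 → FL=W FR=S RL=W RR=W
t=7: phase=(0,3,0,14) vs β=5 → FL=S FR=S RL=S RR=W
t=17: phase=(10,13,10,8) vs β=5 → FL=W FR=W RL=W RR=W
t=24: phase=(1,4,1,15) vs β=5 → FL=S FR=S RL=S RR=W
t=26: phase=(3,6,3,1) vs β=5 → FL=S FR=W RL=S RR=S
t=30: phase=(7,10,7,5) vs β=5 → FL=W FR=W RL=W RR=W
t=31: phase=(8,11,8,6) vs β=5 → FL=W FR=W RL=W RR=W

t=5: FL=W FR=S RL=W RR=W
t=7: FL=S FR=S RL=S RR=W
t=17: FL=W FR=W RL=W RR=W
t=24: FL=S FR=S RL=S RR=W
t=26: FL=S FR=W RL=S RR=S
t=30: FL=W FR=W RL=W RR=W
t=31: FL=W FR=W RL=W RR=W


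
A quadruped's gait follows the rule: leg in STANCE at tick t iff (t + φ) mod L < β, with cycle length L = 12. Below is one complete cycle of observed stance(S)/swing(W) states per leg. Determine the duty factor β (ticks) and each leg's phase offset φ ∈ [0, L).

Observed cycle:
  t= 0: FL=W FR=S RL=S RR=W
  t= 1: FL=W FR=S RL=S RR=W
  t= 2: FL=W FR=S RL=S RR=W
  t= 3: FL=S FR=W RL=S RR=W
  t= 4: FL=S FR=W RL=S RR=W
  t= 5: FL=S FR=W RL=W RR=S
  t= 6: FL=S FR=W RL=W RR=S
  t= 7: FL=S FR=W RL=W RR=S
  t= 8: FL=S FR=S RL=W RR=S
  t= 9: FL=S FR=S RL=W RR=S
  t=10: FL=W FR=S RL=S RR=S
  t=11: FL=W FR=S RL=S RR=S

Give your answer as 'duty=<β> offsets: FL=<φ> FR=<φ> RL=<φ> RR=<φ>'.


duty β = stance ticks per leg = 7
FL: stance ticks = 7; W→S at t=3 → φ=9
FR: stance ticks = 7; W→S at t=8 → φ=4
RL: stance ticks = 7; W→S at t=10 → φ=2
RR: stance ticks = 7; W→S at t=5 → φ=7

duty=7 offsets: FL=9 FR=4 RL=2 RR=7


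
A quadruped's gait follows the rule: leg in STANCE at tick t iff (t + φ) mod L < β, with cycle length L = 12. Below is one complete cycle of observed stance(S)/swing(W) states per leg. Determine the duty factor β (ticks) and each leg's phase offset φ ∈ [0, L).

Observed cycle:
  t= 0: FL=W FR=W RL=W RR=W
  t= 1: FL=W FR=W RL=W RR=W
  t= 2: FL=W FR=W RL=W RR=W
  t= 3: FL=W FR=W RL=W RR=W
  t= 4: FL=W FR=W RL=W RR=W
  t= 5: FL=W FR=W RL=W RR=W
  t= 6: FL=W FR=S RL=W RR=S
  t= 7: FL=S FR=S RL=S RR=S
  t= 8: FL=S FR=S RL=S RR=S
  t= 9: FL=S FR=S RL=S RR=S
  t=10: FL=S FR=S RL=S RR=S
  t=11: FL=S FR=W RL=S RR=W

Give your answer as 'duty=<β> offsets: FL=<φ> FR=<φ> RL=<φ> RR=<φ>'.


duty=5 offsets: FL=5 FR=6 RL=5 RR=6

duty β = stance ticks per leg = 5
FL: stance ticks = 5; W→S at t=7 → φ=5
FR: stance ticks = 5; W→S at t=6 → φ=6
RL: stance ticks = 5; W→S at t=7 → φ=5
RR: stance ticks = 5; W→S at t=6 → φ=6


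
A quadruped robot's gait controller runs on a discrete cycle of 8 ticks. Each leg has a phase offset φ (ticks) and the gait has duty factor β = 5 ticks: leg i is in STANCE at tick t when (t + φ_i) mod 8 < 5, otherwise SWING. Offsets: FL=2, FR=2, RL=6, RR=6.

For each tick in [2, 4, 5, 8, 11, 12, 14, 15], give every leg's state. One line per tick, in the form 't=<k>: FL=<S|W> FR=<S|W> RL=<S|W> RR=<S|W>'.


t=2: FL=S FR=S RL=S RR=S
t=4: FL=W FR=W RL=S RR=S
t=5: FL=W FR=W RL=S RR=S
t=8: FL=S FR=S RL=W RR=W
t=11: FL=W FR=W RL=S RR=S
t=12: FL=W FR=W RL=S RR=S
t=14: FL=S FR=S RL=S RR=S
t=15: FL=S FR=S RL=W RR=W

t=2: phase=(4,4,0,0) vs β=5 → FL=S FR=S RL=S RR=S
t=4: phase=(6,6,2,2) vs β=5 → FL=W FR=W RL=S RR=S
t=5: phase=(7,7,3,3) vs β=5 → FL=W FR=W RL=S RR=S
t=8: phase=(2,2,6,6) vs β=5 → FL=S FR=S RL=W RR=W
t=11: phase=(5,5,1,1) vs β=5 → FL=W FR=W RL=S RR=S
t=12: phase=(6,6,2,2) vs β=5 → FL=W FR=W RL=S RR=S
t=14: phase=(0,0,4,4) vs β=5 → FL=S FR=S RL=S RR=S
t=15: phase=(1,1,5,5) vs β=5 → FL=S FR=S RL=W RR=W


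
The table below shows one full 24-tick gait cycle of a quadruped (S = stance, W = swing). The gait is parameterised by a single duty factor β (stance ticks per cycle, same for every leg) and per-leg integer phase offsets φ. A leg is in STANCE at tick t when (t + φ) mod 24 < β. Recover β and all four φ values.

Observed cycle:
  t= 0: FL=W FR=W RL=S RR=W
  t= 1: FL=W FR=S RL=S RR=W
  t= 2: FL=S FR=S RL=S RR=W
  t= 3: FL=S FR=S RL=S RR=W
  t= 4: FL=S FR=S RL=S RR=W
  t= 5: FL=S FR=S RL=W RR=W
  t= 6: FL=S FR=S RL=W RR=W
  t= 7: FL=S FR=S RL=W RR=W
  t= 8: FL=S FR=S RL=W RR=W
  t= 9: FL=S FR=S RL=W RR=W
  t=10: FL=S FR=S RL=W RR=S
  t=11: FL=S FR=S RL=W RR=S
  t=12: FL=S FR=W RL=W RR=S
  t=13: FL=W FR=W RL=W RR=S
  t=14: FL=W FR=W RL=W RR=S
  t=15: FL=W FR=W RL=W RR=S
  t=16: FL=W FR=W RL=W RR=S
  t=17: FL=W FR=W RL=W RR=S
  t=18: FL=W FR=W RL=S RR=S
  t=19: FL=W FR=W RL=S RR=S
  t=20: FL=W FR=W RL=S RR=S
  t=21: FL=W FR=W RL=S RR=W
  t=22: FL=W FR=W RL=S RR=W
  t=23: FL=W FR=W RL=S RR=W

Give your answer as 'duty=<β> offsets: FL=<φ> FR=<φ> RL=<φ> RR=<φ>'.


duty β = stance ticks per leg = 11
FL: stance ticks = 11; W→S at t=2 → φ=22
FR: stance ticks = 11; W→S at t=1 → φ=23
RL: stance ticks = 11; W→S at t=18 → φ=6
RR: stance ticks = 11; W→S at t=10 → φ=14

duty=11 offsets: FL=22 FR=23 RL=6 RR=14


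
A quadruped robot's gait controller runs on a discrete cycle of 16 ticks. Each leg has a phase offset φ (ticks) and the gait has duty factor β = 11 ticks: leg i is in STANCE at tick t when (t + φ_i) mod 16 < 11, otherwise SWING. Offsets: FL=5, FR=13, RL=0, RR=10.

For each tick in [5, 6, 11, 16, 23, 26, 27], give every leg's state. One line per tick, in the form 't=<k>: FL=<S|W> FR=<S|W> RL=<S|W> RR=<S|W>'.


t=5: phase=(10,2,5,15) vs β=11 → FL=S FR=S RL=S RR=W
t=6: phase=(11,3,6,0) vs β=11 → FL=W FR=S RL=S RR=S
t=11: phase=(0,8,11,5) vs β=11 → FL=S FR=S RL=W RR=S
t=16: phase=(5,13,0,10) vs β=11 → FL=S FR=W RL=S RR=S
t=23: phase=(12,4,7,1) vs β=11 → FL=W FR=S RL=S RR=S
t=26: phase=(15,7,10,4) vs β=11 → FL=W FR=S RL=S RR=S
t=27: phase=(0,8,11,5) vs β=11 → FL=S FR=S RL=W RR=S

t=5: FL=S FR=S RL=S RR=W
t=6: FL=W FR=S RL=S RR=S
t=11: FL=S FR=S RL=W RR=S
t=16: FL=S FR=W RL=S RR=S
t=23: FL=W FR=S RL=S RR=S
t=26: FL=W FR=S RL=S RR=S
t=27: FL=S FR=S RL=W RR=S


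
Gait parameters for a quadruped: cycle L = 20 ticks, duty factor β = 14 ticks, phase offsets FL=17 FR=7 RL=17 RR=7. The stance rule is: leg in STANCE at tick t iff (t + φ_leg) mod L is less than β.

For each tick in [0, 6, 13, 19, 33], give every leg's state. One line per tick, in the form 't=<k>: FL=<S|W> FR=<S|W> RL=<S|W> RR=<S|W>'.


t=0: phase=(17,7,17,7) vs β=14 → FL=W FR=S RL=W RR=S
t=6: phase=(3,13,3,13) vs β=14 → FL=S FR=S RL=S RR=S
t=13: phase=(10,0,10,0) vs β=14 → FL=S FR=S RL=S RR=S
t=19: phase=(16,6,16,6) vs β=14 → FL=W FR=S RL=W RR=S
t=33: phase=(10,0,10,0) vs β=14 → FL=S FR=S RL=S RR=S

t=0: FL=W FR=S RL=W RR=S
t=6: FL=S FR=S RL=S RR=S
t=13: FL=S FR=S RL=S RR=S
t=19: FL=W FR=S RL=W RR=S
t=33: FL=S FR=S RL=S RR=S


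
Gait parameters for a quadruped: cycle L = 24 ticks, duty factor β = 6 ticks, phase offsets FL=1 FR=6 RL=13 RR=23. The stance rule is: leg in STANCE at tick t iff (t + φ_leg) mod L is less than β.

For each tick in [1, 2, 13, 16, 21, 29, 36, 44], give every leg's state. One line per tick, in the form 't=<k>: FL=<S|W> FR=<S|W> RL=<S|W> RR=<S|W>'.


t=1: FL=S FR=W RL=W RR=S
t=2: FL=S FR=W RL=W RR=S
t=13: FL=W FR=W RL=S RR=W
t=16: FL=W FR=W RL=S RR=W
t=21: FL=W FR=S RL=W RR=W
t=29: FL=W FR=W RL=W RR=S
t=36: FL=W FR=W RL=S RR=W
t=44: FL=W FR=S RL=W RR=W

t=1: phase=(2,7,14,0) vs β=6 → FL=S FR=W RL=W RR=S
t=2: phase=(3,8,15,1) vs β=6 → FL=S FR=W RL=W RR=S
t=13: phase=(14,19,2,12) vs β=6 → FL=W FR=W RL=S RR=W
t=16: phase=(17,22,5,15) vs β=6 → FL=W FR=W RL=S RR=W
t=21: phase=(22,3,10,20) vs β=6 → FL=W FR=S RL=W RR=W
t=29: phase=(6,11,18,4) vs β=6 → FL=W FR=W RL=W RR=S
t=36: phase=(13,18,1,11) vs β=6 → FL=W FR=W RL=S RR=W
t=44: phase=(21,2,9,19) vs β=6 → FL=W FR=S RL=W RR=W


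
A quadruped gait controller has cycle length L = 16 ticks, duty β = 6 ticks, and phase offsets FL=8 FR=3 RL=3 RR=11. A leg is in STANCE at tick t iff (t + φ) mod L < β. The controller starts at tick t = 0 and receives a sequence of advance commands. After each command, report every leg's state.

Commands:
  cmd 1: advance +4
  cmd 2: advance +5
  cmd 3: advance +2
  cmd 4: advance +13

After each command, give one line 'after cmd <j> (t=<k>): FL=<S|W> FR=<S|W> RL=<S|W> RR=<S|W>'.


after cmd 1 (t=4): FL=W FR=W RL=W RR=W
after cmd 2 (t=9): FL=S FR=W RL=W RR=S
after cmd 3 (t=11): FL=S FR=W RL=W RR=W
after cmd 4 (t=24): FL=S FR=W RL=W RR=S

start t=0: FL=W FR=S RL=S RR=W
cmd 1: advance +4 → t=4, phase=(12,7,7,15) → FL=W FR=W RL=W RR=W
cmd 2: advance +5 → t=9, phase=(1,12,12,4) → FL=S FR=W RL=W RR=S
cmd 3: advance +2 → t=11, phase=(3,14,14,6) → FL=S FR=W RL=W RR=W
cmd 4: advance +13 → t=24, phase=(0,11,11,3) → FL=S FR=W RL=W RR=S


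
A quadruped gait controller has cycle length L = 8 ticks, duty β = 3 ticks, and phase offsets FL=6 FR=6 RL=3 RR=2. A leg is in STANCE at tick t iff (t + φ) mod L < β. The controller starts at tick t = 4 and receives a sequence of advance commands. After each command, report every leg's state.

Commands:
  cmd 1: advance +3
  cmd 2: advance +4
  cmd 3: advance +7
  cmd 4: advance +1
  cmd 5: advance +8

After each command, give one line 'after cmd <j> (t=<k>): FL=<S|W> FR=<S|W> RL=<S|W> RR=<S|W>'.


start t=4: FL=S FR=S RL=W RR=W
cmd 1: advance +3 → t=7, phase=(5,5,2,1) → FL=W FR=W RL=S RR=S
cmd 2: advance +4 → t=11, phase=(1,1,6,5) → FL=S FR=S RL=W RR=W
cmd 3: advance +7 → t=18, phase=(0,0,5,4) → FL=S FR=S RL=W RR=W
cmd 4: advance +1 → t=19, phase=(1,1,6,5) → FL=S FR=S RL=W RR=W
cmd 5: advance +8 → t=27, phase=(1,1,6,5) → FL=S FR=S RL=W RR=W

after cmd 1 (t=7): FL=W FR=W RL=S RR=S
after cmd 2 (t=11): FL=S FR=S RL=W RR=W
after cmd 3 (t=18): FL=S FR=S RL=W RR=W
after cmd 4 (t=19): FL=S FR=S RL=W RR=W
after cmd 5 (t=27): FL=S FR=S RL=W RR=W


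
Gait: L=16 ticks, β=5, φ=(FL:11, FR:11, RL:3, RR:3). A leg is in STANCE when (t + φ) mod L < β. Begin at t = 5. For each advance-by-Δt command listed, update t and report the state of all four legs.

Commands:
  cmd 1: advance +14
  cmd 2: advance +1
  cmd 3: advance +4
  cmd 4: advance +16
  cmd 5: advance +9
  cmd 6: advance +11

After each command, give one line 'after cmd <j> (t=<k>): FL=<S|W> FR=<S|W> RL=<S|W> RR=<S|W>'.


start t=5: FL=S FR=S RL=W RR=W
cmd 1: advance +14 → t=19, phase=(14,14,6,6) → FL=W FR=W RL=W RR=W
cmd 2: advance +1 → t=20, phase=(15,15,7,7) → FL=W FR=W RL=W RR=W
cmd 3: advance +4 → t=24, phase=(3,3,11,11) → FL=S FR=S RL=W RR=W
cmd 4: advance +16 → t=40, phase=(3,3,11,11) → FL=S FR=S RL=W RR=W
cmd 5: advance +9 → t=49, phase=(12,12,4,4) → FL=W FR=W RL=S RR=S
cmd 6: advance +11 → t=60, phase=(7,7,15,15) → FL=W FR=W RL=W RR=W

after cmd 1 (t=19): FL=W FR=W RL=W RR=W
after cmd 2 (t=20): FL=W FR=W RL=W RR=W
after cmd 3 (t=24): FL=S FR=S RL=W RR=W
after cmd 4 (t=40): FL=S FR=S RL=W RR=W
after cmd 5 (t=49): FL=W FR=W RL=S RR=S
after cmd 6 (t=60): FL=W FR=W RL=W RR=W


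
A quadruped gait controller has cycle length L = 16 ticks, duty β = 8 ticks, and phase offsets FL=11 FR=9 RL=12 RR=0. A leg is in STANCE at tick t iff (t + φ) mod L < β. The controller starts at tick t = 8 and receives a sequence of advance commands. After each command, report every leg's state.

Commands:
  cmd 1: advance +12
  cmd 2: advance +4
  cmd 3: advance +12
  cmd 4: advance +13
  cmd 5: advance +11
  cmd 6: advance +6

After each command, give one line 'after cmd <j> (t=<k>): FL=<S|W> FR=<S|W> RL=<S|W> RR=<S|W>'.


after cmd 1 (t=20): FL=W FR=W RL=S RR=S
after cmd 2 (t=24): FL=S FR=S RL=S RR=W
after cmd 3 (t=36): FL=W FR=W RL=S RR=S
after cmd 4 (t=49): FL=W FR=W RL=W RR=S
after cmd 5 (t=60): FL=S FR=S RL=W RR=W
after cmd 6 (t=66): FL=W FR=W RL=W RR=S

start t=8: FL=S FR=S RL=S RR=W
cmd 1: advance +12 → t=20, phase=(15,13,0,4) → FL=W FR=W RL=S RR=S
cmd 2: advance +4 → t=24, phase=(3,1,4,8) → FL=S FR=S RL=S RR=W
cmd 3: advance +12 → t=36, phase=(15,13,0,4) → FL=W FR=W RL=S RR=S
cmd 4: advance +13 → t=49, phase=(12,10,13,1) → FL=W FR=W RL=W RR=S
cmd 5: advance +11 → t=60, phase=(7,5,8,12) → FL=S FR=S RL=W RR=W
cmd 6: advance +6 → t=66, phase=(13,11,14,2) → FL=W FR=W RL=W RR=S


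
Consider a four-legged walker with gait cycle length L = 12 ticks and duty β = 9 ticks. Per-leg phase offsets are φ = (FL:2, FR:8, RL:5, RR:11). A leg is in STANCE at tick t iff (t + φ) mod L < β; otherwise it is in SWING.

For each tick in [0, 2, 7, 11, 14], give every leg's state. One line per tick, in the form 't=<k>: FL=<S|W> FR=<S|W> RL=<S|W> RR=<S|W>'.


t=0: phase=(2,8,5,11) vs β=9 → FL=S FR=S RL=S RR=W
t=2: phase=(4,10,7,1) vs β=9 → FL=S FR=W RL=S RR=S
t=7: phase=(9,3,0,6) vs β=9 → FL=W FR=S RL=S RR=S
t=11: phase=(1,7,4,10) vs β=9 → FL=S FR=S RL=S RR=W
t=14: phase=(4,10,7,1) vs β=9 → FL=S FR=W RL=S RR=S

t=0: FL=S FR=S RL=S RR=W
t=2: FL=S FR=W RL=S RR=S
t=7: FL=W FR=S RL=S RR=S
t=11: FL=S FR=S RL=S RR=W
t=14: FL=S FR=W RL=S RR=S


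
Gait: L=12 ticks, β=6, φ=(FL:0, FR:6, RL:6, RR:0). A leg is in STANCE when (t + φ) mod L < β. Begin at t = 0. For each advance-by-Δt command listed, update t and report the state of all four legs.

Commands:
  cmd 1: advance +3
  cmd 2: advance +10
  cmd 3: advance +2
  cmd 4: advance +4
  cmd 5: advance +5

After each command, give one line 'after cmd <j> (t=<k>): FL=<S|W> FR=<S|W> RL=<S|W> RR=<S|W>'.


start t=0: FL=S FR=W RL=W RR=S
cmd 1: advance +3 → t=3, phase=(3,9,9,3) → FL=S FR=W RL=W RR=S
cmd 2: advance +10 → t=13, phase=(1,7,7,1) → FL=S FR=W RL=W RR=S
cmd 3: advance +2 → t=15, phase=(3,9,9,3) → FL=S FR=W RL=W RR=S
cmd 4: advance +4 → t=19, phase=(7,1,1,7) → FL=W FR=S RL=S RR=W
cmd 5: advance +5 → t=24, phase=(0,6,6,0) → FL=S FR=W RL=W RR=S

after cmd 1 (t=3): FL=S FR=W RL=W RR=S
after cmd 2 (t=13): FL=S FR=W RL=W RR=S
after cmd 3 (t=15): FL=S FR=W RL=W RR=S
after cmd 4 (t=19): FL=W FR=S RL=S RR=W
after cmd 5 (t=24): FL=S FR=W RL=W RR=S


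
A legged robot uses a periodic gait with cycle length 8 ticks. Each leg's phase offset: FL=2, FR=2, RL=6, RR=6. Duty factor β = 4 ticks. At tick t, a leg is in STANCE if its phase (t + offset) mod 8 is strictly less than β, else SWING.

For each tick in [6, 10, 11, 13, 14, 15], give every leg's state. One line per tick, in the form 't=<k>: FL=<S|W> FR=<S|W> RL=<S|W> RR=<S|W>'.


t=6: phase=(0,0,4,4) vs β=4 → FL=S FR=S RL=W RR=W
t=10: phase=(4,4,0,0) vs β=4 → FL=W FR=W RL=S RR=S
t=11: phase=(5,5,1,1) vs β=4 → FL=W FR=W RL=S RR=S
t=13: phase=(7,7,3,3) vs β=4 → FL=W FR=W RL=S RR=S
t=14: phase=(0,0,4,4) vs β=4 → FL=S FR=S RL=W RR=W
t=15: phase=(1,1,5,5) vs β=4 → FL=S FR=S RL=W RR=W

t=6: FL=S FR=S RL=W RR=W
t=10: FL=W FR=W RL=S RR=S
t=11: FL=W FR=W RL=S RR=S
t=13: FL=W FR=W RL=S RR=S
t=14: FL=S FR=S RL=W RR=W
t=15: FL=S FR=S RL=W RR=W


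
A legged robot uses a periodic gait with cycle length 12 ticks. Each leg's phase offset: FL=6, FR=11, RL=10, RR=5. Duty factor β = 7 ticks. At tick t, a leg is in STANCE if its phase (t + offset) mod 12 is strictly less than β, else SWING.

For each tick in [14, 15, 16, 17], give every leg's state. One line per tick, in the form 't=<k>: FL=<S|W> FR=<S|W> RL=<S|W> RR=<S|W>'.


t=14: phase=(8,1,0,7) vs β=7 → FL=W FR=S RL=S RR=W
t=15: phase=(9,2,1,8) vs β=7 → FL=W FR=S RL=S RR=W
t=16: phase=(10,3,2,9) vs β=7 → FL=W FR=S RL=S RR=W
t=17: phase=(11,4,3,10) vs β=7 → FL=W FR=S RL=S RR=W

t=14: FL=W FR=S RL=S RR=W
t=15: FL=W FR=S RL=S RR=W
t=16: FL=W FR=S RL=S RR=W
t=17: FL=W FR=S RL=S RR=W


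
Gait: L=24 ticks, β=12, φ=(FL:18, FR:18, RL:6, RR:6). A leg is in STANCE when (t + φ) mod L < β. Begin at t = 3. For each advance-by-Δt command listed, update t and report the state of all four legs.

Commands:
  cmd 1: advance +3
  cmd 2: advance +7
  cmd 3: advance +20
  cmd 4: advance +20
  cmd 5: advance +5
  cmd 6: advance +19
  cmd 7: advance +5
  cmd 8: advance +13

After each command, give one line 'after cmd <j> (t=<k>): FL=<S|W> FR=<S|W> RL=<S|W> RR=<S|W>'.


after cmd 1 (t=6): FL=S FR=S RL=W RR=W
after cmd 2 (t=13): FL=S FR=S RL=W RR=W
after cmd 3 (t=33): FL=S FR=S RL=W RR=W
after cmd 4 (t=53): FL=W FR=W RL=S RR=S
after cmd 5 (t=58): FL=S FR=S RL=W RR=W
after cmd 6 (t=77): FL=W FR=W RL=S RR=S
after cmd 7 (t=82): FL=S FR=S RL=W RR=W
after cmd 8 (t=95): FL=W FR=W RL=S RR=S

start t=3: FL=W FR=W RL=S RR=S
cmd 1: advance +3 → t=6, phase=(0,0,12,12) → FL=S FR=S RL=W RR=W
cmd 2: advance +7 → t=13, phase=(7,7,19,19) → FL=S FR=S RL=W RR=W
cmd 3: advance +20 → t=33, phase=(3,3,15,15) → FL=S FR=S RL=W RR=W
cmd 4: advance +20 → t=53, phase=(23,23,11,11) → FL=W FR=W RL=S RR=S
cmd 5: advance +5 → t=58, phase=(4,4,16,16) → FL=S FR=S RL=W RR=W
cmd 6: advance +19 → t=77, phase=(23,23,11,11) → FL=W FR=W RL=S RR=S
cmd 7: advance +5 → t=82, phase=(4,4,16,16) → FL=S FR=S RL=W RR=W
cmd 8: advance +13 → t=95, phase=(17,17,5,5) → FL=W FR=W RL=S RR=S


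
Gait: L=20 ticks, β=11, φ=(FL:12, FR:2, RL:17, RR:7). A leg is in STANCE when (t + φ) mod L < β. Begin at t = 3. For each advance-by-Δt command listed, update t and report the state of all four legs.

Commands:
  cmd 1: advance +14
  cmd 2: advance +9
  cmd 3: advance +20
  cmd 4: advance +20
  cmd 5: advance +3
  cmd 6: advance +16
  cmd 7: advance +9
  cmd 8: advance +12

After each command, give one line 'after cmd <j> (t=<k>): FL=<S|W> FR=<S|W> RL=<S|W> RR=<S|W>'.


start t=3: FL=W FR=S RL=S RR=S
cmd 1: advance +14 → t=17, phase=(9,19,14,4) → FL=S FR=W RL=W RR=S
cmd 2: advance +9 → t=26, phase=(18,8,3,13) → FL=W FR=S RL=S RR=W
cmd 3: advance +20 → t=46, phase=(18,8,3,13) → FL=W FR=S RL=S RR=W
cmd 4: advance +20 → t=66, phase=(18,8,3,13) → FL=W FR=S RL=S RR=W
cmd 5: advance +3 → t=69, phase=(1,11,6,16) → FL=S FR=W RL=S RR=W
cmd 6: advance +16 → t=85, phase=(17,7,2,12) → FL=W FR=S RL=S RR=W
cmd 7: advance +9 → t=94, phase=(6,16,11,1) → FL=S FR=W RL=W RR=S
cmd 8: advance +12 → t=106, phase=(18,8,3,13) → FL=W FR=S RL=S RR=W

after cmd 1 (t=17): FL=S FR=W RL=W RR=S
after cmd 2 (t=26): FL=W FR=S RL=S RR=W
after cmd 3 (t=46): FL=W FR=S RL=S RR=W
after cmd 4 (t=66): FL=W FR=S RL=S RR=W
after cmd 5 (t=69): FL=S FR=W RL=S RR=W
after cmd 6 (t=85): FL=W FR=S RL=S RR=W
after cmd 7 (t=94): FL=S FR=W RL=W RR=S
after cmd 8 (t=106): FL=W FR=S RL=S RR=W


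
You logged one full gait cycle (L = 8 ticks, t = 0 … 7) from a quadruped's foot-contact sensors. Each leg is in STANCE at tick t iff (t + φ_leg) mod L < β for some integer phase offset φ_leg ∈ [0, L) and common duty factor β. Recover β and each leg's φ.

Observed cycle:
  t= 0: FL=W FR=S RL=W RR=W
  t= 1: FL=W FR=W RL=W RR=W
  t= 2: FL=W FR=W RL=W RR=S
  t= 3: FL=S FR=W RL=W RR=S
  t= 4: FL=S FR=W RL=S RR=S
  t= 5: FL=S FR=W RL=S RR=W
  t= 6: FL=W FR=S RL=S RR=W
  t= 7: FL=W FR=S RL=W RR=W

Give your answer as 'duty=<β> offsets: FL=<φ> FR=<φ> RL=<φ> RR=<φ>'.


duty β = stance ticks per leg = 3
FL: stance ticks = 3; W→S at t=3 → φ=5
FR: stance ticks = 3; W→S at t=6 → φ=2
RL: stance ticks = 3; W→S at t=4 → φ=4
RR: stance ticks = 3; W→S at t=2 → φ=6

duty=3 offsets: FL=5 FR=2 RL=4 RR=6


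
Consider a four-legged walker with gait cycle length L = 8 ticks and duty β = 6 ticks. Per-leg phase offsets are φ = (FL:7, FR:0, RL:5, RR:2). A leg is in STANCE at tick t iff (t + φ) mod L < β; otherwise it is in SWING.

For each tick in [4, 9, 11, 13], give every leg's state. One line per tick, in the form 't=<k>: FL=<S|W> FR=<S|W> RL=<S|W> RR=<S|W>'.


t=4: FL=S FR=S RL=S RR=W
t=9: FL=S FR=S RL=W RR=S
t=11: FL=S FR=S RL=S RR=S
t=13: FL=S FR=S RL=S RR=W

t=4: phase=(3,4,1,6) vs β=6 → FL=S FR=S RL=S RR=W
t=9: phase=(0,1,6,3) vs β=6 → FL=S FR=S RL=W RR=S
t=11: phase=(2,3,0,5) vs β=6 → FL=S FR=S RL=S RR=S
t=13: phase=(4,5,2,7) vs β=6 → FL=S FR=S RL=S RR=W


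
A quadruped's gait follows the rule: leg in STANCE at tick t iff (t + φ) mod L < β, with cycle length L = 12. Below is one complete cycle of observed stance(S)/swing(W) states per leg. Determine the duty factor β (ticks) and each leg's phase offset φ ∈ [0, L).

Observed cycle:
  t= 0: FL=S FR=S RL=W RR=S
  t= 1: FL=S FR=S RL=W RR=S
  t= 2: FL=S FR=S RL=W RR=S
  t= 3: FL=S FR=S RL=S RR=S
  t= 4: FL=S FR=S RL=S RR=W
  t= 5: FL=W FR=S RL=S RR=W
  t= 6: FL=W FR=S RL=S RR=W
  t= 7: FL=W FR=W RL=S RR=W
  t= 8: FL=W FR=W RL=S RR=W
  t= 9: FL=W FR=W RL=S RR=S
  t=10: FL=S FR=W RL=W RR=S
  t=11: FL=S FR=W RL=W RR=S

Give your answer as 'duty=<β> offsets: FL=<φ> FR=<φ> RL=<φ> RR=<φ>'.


duty=7 offsets: FL=2 FR=0 RL=9 RR=3

duty β = stance ticks per leg = 7
FL: stance ticks = 7; W→S at t=10 → φ=2
FR: stance ticks = 7; W→S at t=0 → φ=0
RL: stance ticks = 7; W→S at t=3 → φ=9
RR: stance ticks = 7; W→S at t=9 → φ=3


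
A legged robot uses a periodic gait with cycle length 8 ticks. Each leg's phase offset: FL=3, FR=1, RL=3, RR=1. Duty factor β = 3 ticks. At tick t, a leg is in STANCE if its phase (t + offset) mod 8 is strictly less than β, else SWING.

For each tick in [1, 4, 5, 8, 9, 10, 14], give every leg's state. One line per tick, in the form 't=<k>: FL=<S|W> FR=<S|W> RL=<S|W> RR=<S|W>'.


t=1: FL=W FR=S RL=W RR=S
t=4: FL=W FR=W RL=W RR=W
t=5: FL=S FR=W RL=S RR=W
t=8: FL=W FR=S RL=W RR=S
t=9: FL=W FR=S RL=W RR=S
t=10: FL=W FR=W RL=W RR=W
t=14: FL=S FR=W RL=S RR=W

t=1: phase=(4,2,4,2) vs β=3 → FL=W FR=S RL=W RR=S
t=4: phase=(7,5,7,5) vs β=3 → FL=W FR=W RL=W RR=W
t=5: phase=(0,6,0,6) vs β=3 → FL=S FR=W RL=S RR=W
t=8: phase=(3,1,3,1) vs β=3 → FL=W FR=S RL=W RR=S
t=9: phase=(4,2,4,2) vs β=3 → FL=W FR=S RL=W RR=S
t=10: phase=(5,3,5,3) vs β=3 → FL=W FR=W RL=W RR=W
t=14: phase=(1,7,1,7) vs β=3 → FL=S FR=W RL=S RR=W


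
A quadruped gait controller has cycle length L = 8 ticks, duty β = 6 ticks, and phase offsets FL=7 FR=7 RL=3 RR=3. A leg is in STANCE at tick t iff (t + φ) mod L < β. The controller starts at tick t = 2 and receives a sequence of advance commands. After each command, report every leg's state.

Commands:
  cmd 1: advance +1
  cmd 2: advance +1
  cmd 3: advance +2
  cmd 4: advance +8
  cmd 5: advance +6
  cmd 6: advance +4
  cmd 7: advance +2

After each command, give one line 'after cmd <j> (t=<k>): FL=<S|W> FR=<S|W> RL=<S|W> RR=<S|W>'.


after cmd 1 (t=3): FL=S FR=S RL=W RR=W
after cmd 2 (t=4): FL=S FR=S RL=W RR=W
after cmd 3 (t=6): FL=S FR=S RL=S RR=S
after cmd 4 (t=14): FL=S FR=S RL=S RR=S
after cmd 5 (t=20): FL=S FR=S RL=W RR=W
after cmd 6 (t=24): FL=W FR=W RL=S RR=S
after cmd 7 (t=26): FL=S FR=S RL=S RR=S

start t=2: FL=S FR=S RL=S RR=S
cmd 1: advance +1 → t=3, phase=(2,2,6,6) → FL=S FR=S RL=W RR=W
cmd 2: advance +1 → t=4, phase=(3,3,7,7) → FL=S FR=S RL=W RR=W
cmd 3: advance +2 → t=6, phase=(5,5,1,1) → FL=S FR=S RL=S RR=S
cmd 4: advance +8 → t=14, phase=(5,5,1,1) → FL=S FR=S RL=S RR=S
cmd 5: advance +6 → t=20, phase=(3,3,7,7) → FL=S FR=S RL=W RR=W
cmd 6: advance +4 → t=24, phase=(7,7,3,3) → FL=W FR=W RL=S RR=S
cmd 7: advance +2 → t=26, phase=(1,1,5,5) → FL=S FR=S RL=S RR=S


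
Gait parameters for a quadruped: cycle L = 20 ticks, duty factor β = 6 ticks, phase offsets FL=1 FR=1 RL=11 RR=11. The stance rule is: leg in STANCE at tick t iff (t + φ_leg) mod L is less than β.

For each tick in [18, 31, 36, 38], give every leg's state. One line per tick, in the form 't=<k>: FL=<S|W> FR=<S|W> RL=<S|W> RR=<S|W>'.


t=18: phase=(19,19,9,9) vs β=6 → FL=W FR=W RL=W RR=W
t=31: phase=(12,12,2,2) vs β=6 → FL=W FR=W RL=S RR=S
t=36: phase=(17,17,7,7) vs β=6 → FL=W FR=W RL=W RR=W
t=38: phase=(19,19,9,9) vs β=6 → FL=W FR=W RL=W RR=W

t=18: FL=W FR=W RL=W RR=W
t=31: FL=W FR=W RL=S RR=S
t=36: FL=W FR=W RL=W RR=W
t=38: FL=W FR=W RL=W RR=W


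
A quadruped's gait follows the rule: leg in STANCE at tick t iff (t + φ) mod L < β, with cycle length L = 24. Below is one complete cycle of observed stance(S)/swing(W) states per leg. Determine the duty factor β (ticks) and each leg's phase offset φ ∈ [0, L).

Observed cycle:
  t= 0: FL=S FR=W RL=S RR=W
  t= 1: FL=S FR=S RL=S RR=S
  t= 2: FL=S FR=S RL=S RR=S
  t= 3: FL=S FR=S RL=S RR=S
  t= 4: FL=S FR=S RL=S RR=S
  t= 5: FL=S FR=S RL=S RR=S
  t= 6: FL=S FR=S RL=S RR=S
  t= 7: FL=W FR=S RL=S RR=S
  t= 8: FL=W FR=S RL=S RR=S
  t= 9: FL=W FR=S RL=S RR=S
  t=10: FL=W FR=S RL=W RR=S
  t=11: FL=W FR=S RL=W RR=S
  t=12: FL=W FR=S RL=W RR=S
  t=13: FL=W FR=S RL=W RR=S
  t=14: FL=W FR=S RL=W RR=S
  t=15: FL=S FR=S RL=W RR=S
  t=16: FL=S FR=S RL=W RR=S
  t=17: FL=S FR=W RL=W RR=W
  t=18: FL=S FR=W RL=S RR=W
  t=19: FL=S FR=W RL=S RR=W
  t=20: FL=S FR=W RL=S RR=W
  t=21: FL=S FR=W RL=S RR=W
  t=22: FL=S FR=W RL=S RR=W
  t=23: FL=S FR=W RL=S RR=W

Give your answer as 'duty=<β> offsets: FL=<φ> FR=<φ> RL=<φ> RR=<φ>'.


duty β = stance ticks per leg = 16
FL: stance ticks = 16; W→S at t=15 → φ=9
FR: stance ticks = 16; W→S at t=1 → φ=23
RL: stance ticks = 16; W→S at t=18 → φ=6
RR: stance ticks = 16; W→S at t=1 → φ=23

duty=16 offsets: FL=9 FR=23 RL=6 RR=23
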